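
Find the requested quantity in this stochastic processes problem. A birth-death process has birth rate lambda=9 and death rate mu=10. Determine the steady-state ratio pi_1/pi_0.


For birth-death process, pi_n/pi_0 = (lambda/mu)^n
= (9/10)^1
= 0.9000

0.9000


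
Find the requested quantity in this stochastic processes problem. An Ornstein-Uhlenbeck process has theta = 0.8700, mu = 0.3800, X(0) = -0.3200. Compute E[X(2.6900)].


E[X(t)] = mu + (X(0) - mu)*exp(-theta*t)
= 0.3800 + (-0.3200 - 0.3800)*exp(-0.8700*2.6900)
= 0.3800 + -0.7000 * 0.0963
= 0.3126

0.3126


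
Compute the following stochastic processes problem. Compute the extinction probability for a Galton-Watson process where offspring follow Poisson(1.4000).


Since mu = 1.4000 > 1, extinction prob q < 1.
Solve s = exp(mu*(s-1)) iteratively.
q = 0.4890

0.4890


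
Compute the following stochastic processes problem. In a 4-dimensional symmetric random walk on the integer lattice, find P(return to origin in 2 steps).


P(return in 2 steps) = P(reverse first step) = 1/(2d)
= 1/8
= 0.1250

0.1250


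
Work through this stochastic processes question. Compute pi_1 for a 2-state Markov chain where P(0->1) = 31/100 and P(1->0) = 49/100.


Stationary distribution: pi_0 = p10/(p01+p10), pi_1 = p01/(p01+p10)
p01 = 0.3100, p10 = 0.4900
pi_1 = 0.3875

0.3875


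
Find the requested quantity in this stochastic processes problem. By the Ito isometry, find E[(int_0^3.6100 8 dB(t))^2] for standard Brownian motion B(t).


By Ito isometry: E[(int f dB)^2] = int f^2 dt
= 8^2 * 3.6100
= 64 * 3.6100 = 231.0400

231.0400


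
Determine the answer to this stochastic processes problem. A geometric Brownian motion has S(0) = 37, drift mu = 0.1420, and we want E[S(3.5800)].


E[S(t)] = S(0) * exp(mu * t)
= 37 * exp(0.1420 * 3.5800)
= 37 * 1.6626
= 61.5148

61.5148


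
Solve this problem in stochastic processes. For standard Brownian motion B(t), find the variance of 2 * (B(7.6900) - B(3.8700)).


Var(alpha*(B(t)-B(s))) = alpha^2 * (t-s)
= 2^2 * (7.6900 - 3.8700)
= 4 * 3.8200
= 15.2800

15.2800


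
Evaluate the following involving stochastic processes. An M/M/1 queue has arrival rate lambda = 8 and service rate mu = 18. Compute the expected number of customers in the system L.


rho = 8/18 = 0.4444
L = rho/(1-rho)
= 0.4444/0.5556
= 0.8000

0.8000


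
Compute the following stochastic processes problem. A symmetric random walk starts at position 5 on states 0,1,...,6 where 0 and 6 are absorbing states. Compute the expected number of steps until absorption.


For symmetric RW on 0,...,N with absorbing barriers, E(i) = i*(N-i)
E(5) = 5 * 1 = 5

5


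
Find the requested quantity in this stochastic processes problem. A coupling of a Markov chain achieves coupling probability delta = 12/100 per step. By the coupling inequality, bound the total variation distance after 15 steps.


TV distance bound <= (1-delta)^n
= (1 - 0.1200)^15
= 0.8800^15
= 0.1470

0.1470


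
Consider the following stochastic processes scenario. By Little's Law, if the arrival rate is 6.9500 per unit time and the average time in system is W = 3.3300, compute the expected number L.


Little's Law: L = lambda * W
= 6.9500 * 3.3300
= 23.1435

23.1435


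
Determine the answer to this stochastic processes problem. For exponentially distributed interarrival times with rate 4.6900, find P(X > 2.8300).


P(X > t) = exp(-lambda * t)
= exp(-4.6900 * 2.8300)
= exp(-13.2727) = 1.7208e-06

1.7208e-06


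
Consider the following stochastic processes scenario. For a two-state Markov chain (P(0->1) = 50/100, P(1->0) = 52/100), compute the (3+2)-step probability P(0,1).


P^5 = P^3 * P^2
Computing via matrix multiplication of the transition matrix.
Entry (0,1) of P^5 = 0.4902

0.4902


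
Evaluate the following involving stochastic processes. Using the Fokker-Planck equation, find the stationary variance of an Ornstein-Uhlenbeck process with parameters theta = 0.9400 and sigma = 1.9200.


Stationary variance = sigma^2 / (2*theta)
= 1.9200^2 / (2*0.9400)
= 3.6864 / 1.8800
= 1.9609

1.9609


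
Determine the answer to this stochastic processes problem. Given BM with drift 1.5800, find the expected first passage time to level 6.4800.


Expected first passage time = a/mu
= 6.4800/1.5800
= 4.1013

4.1013


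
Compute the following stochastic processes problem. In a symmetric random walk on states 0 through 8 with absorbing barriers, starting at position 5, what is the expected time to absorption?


For symmetric RW on 0,...,N with absorbing barriers, E(i) = i*(N-i)
E(5) = 5 * 3 = 15

15


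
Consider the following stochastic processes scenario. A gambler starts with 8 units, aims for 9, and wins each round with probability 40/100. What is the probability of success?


Gambler's ruin formula:
r = q/p = 0.6000/0.4000 = 1.5000
P(win) = (1 - r^i)/(1 - r^N)
= (1 - 1.5000^8)/(1 - 1.5000^9)
= 0.6578

0.6578


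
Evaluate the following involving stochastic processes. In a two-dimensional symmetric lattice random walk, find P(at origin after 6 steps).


P = C(6,3)^2 / 4^6
= 20^2 / 4096
= 400 / 4096
= 0.0977

0.0977


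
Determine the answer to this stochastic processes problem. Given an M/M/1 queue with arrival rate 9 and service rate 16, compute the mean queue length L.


rho = 9/16 = 0.5625
L = rho/(1-rho)
= 0.5625/0.4375
= 1.2857

1.2857


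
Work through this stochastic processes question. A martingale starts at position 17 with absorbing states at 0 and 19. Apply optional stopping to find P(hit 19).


By optional stopping theorem: E(M at tau) = M(0) = 17
P(hit 19)*19 + P(hit 0)*0 = 17
P(hit 19) = (17 - 0)/(19 - 0) = 17/19 = 0.8947

0.8947


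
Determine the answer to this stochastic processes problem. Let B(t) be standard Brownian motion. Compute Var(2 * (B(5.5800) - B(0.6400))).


Var(alpha*(B(t)-B(s))) = alpha^2 * (t-s)
= 2^2 * (5.5800 - 0.6400)
= 4 * 4.9400
= 19.7600

19.7600


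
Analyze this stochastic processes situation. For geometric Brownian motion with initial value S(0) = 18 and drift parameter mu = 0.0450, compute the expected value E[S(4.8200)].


E[S(t)] = S(0) * exp(mu * t)
= 18 * exp(0.0450 * 4.8200)
= 18 * 1.2422
= 22.3600

22.3600


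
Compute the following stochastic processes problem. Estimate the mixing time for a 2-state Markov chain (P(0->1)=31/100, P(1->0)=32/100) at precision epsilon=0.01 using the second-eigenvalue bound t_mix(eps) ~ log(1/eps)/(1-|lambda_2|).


lambda_2 = |1 - p01 - p10| = |1 - 0.3100 - 0.3200| = 0.3700
t_mix ~ log(1/eps)/(1 - |lambda_2|)
= log(100)/(1 - 0.3700) = 4.6052/0.6300
= 7.3098

7.3098


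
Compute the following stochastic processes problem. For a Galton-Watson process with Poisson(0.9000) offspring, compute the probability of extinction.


Since mu = 0.9000 <= 1, extinction probability = 1.

1.0000


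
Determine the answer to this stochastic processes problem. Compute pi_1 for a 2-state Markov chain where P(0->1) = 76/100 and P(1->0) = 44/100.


Stationary distribution: pi_0 = p10/(p01+p10), pi_1 = p01/(p01+p10)
p01 = 0.7600, p10 = 0.4400
pi_1 = 0.6333

0.6333


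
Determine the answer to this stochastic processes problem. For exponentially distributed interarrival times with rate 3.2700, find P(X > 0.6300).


P(X > t) = exp(-lambda * t)
= exp(-3.2700 * 0.6300)
= exp(-2.0601) = 0.1274

0.1274


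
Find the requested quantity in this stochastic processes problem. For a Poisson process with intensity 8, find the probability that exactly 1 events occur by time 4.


P(N(t)=k) = (lambda*t)^k * exp(-lambda*t) / k!
lambda*t = 32
= 32^1 * exp(-32) / 1!
= 32 * 1.2664e-14 / 1
= 4.0525e-13

4.0525e-13


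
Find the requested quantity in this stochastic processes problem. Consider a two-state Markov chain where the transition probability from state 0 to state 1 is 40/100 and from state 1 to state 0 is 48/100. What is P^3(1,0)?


Computing P^3 by matrix multiplication.
P = [[0.6000, 0.4000], [0.4800, 0.5200]]
After raising P to the power 3:
P^3(1,0) = 0.5445

0.5445


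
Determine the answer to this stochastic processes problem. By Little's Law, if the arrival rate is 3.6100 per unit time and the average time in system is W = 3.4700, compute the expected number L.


Little's Law: L = lambda * W
= 3.6100 * 3.4700
= 12.5267

12.5267


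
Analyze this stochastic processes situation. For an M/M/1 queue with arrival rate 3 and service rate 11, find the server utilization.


rho = lambda/mu
= 3/11
= 0.2727

0.2727


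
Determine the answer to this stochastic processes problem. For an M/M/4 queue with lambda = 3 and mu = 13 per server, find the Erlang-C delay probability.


a = lambda/mu = 0.2308
rho = a/c = 0.0577
Erlang-C formula applied:
C(c,a) = 9.9560e-05

9.9560e-05


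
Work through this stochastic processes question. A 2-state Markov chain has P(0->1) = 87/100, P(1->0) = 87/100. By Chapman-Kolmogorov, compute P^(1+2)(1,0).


P^3 = P^1 * P^2
Computing via matrix multiplication of the transition matrix.
Entry (1,0) of P^3 = 0.7026

0.7026


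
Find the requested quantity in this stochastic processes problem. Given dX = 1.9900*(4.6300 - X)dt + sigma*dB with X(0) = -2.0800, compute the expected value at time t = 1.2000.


E[X(t)] = mu + (X(0) - mu)*exp(-theta*t)
= 4.6300 + (-2.0800 - 4.6300)*exp(-1.9900*1.2000)
= 4.6300 + -6.7100 * 0.0918
= 4.0139

4.0139


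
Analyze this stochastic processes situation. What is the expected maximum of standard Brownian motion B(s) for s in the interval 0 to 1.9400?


E(max B(s)) = sqrt(2t/pi)
= sqrt(2*1.9400/pi)
= sqrt(1.2350)
= 1.1113

1.1113


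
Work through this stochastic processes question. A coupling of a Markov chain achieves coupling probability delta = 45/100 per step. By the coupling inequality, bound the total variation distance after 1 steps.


TV distance bound <= (1-delta)^n
= (1 - 0.4500)^1
= 0.5500^1
= 0.5500

0.5500


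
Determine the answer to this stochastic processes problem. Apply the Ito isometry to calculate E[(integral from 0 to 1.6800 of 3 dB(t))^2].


By Ito isometry: E[(int f dB)^2] = int f^2 dt
= 3^2 * 1.6800
= 9 * 1.6800 = 15.1200

15.1200


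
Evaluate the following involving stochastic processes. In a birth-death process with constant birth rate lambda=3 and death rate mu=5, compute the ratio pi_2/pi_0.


For birth-death process, pi_n/pi_0 = (lambda/mu)^n
= (3/5)^2
= 0.3600

0.3600


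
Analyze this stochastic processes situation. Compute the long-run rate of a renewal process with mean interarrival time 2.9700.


Long-run renewal rate = 1/E(X)
= 1/2.9700
= 0.3367

0.3367


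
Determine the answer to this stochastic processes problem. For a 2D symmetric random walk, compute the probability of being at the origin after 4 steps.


P = C(4,2)^2 / 4^4
= 6^2 / 256
= 36 / 256
= 0.1406

0.1406


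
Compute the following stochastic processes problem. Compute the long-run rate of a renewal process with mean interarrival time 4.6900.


Long-run renewal rate = 1/E(X)
= 1/4.6900
= 0.2132

0.2132


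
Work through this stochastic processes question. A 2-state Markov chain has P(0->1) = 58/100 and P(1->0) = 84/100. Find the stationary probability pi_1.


Stationary distribution: pi_0 = p10/(p01+p10), pi_1 = p01/(p01+p10)
p01 = 0.5800, p10 = 0.8400
pi_1 = 0.4085

0.4085


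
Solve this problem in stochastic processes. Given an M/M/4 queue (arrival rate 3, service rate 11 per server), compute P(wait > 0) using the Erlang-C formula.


a = lambda/mu = 0.2727
rho = a/c = 0.0682
Erlang-C formula applied:
C(c,a) = 1.8833e-04

1.8833e-04


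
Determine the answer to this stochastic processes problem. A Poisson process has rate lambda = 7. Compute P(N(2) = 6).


P(N(t)=k) = (lambda*t)^k * exp(-lambda*t) / k!
lambda*t = 14
= 14^6 * exp(-14) / 6!
= 7529536 * 8.3153e-07 / 720
= 0.0087

0.0087


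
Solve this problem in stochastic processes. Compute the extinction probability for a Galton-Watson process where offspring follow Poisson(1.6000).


Since mu = 1.6000 > 1, extinction prob q < 1.
Solve s = exp(mu*(s-1)) iteratively.
q = 0.3580

0.3580


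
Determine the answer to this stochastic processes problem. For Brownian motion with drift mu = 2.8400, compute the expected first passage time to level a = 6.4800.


Expected first passage time = a/mu
= 6.4800/2.8400
= 2.2817

2.2817


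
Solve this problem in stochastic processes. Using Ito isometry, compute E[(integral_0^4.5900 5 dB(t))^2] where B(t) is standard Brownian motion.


By Ito isometry: E[(int f dB)^2] = int f^2 dt
= 5^2 * 4.5900
= 25 * 4.5900 = 114.7500

114.7500


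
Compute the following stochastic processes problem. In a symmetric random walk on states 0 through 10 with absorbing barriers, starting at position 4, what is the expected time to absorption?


For symmetric RW on 0,...,N with absorbing barriers, E(i) = i*(N-i)
E(4) = 4 * 6 = 24

24


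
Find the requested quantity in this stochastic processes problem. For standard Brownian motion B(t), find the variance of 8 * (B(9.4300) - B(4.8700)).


Var(alpha*(B(t)-B(s))) = alpha^2 * (t-s)
= 8^2 * (9.4300 - 4.8700)
= 64 * 4.5600
= 291.8400

291.8400


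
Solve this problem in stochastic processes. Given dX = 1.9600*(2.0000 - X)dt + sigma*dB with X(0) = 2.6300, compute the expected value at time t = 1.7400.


E[X(t)] = mu + (X(0) - mu)*exp(-theta*t)
= 2.0000 + (2.6300 - 2.0000)*exp(-1.9600*1.7400)
= 2.0000 + 0.6300 * 0.0330
= 2.0208

2.0208


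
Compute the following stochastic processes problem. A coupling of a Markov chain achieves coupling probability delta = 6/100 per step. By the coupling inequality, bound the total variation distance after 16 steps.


TV distance bound <= (1-delta)^n
= (1 - 0.0600)^16
= 0.9400^16
= 0.3716

0.3716


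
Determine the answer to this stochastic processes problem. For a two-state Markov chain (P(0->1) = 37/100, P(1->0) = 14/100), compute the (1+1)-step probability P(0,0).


P^2 = P^1 * P^1
Computing via matrix multiplication of the transition matrix.
Entry (0,0) of P^2 = 0.4487

0.4487


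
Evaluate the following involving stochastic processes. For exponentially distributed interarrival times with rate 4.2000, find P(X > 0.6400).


P(X > t) = exp(-lambda * t)
= exp(-4.2000 * 0.6400)
= exp(-2.6880) = 0.0680

0.0680


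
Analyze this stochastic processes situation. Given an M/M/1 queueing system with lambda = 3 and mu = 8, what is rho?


rho = lambda/mu
= 3/8
= 0.3750

0.3750


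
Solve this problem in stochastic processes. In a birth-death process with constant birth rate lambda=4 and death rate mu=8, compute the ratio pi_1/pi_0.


For birth-death process, pi_n/pi_0 = (lambda/mu)^n
= (4/8)^1
= 0.5000

0.5000


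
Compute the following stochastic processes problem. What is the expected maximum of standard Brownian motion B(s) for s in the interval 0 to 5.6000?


E(max B(s)) = sqrt(2t/pi)
= sqrt(2*5.6000/pi)
= sqrt(3.5651)
= 1.8881

1.8881


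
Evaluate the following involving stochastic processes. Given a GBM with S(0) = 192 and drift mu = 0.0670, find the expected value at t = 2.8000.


E[S(t)] = S(0) * exp(mu * t)
= 192 * exp(0.0670 * 2.8000)
= 192 * 1.2064
= 231.6194

231.6194


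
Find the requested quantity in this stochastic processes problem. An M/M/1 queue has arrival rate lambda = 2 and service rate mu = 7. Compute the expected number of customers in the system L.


rho = 2/7 = 0.2857
L = rho/(1-rho)
= 0.2857/0.7143
= 0.4000

0.4000


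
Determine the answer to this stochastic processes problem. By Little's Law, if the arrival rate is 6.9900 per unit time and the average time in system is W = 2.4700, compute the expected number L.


Little's Law: L = lambda * W
= 6.9900 * 2.4700
= 17.2653

17.2653


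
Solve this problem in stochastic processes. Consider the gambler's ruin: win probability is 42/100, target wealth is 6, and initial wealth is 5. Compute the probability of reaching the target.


Gambler's ruin formula:
r = q/p = 0.5800/0.4200 = 1.3810
P(win) = (1 - r^i)/(1 - r^N)
= (1 - 1.3810^5)/(1 - 1.3810^6)
= 0.6777

0.6777


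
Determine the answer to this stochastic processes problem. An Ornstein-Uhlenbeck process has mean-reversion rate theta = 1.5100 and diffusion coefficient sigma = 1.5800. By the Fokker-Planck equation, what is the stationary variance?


Stationary variance = sigma^2 / (2*theta)
= 1.5800^2 / (2*1.5100)
= 2.4964 / 3.0200
= 0.8266

0.8266


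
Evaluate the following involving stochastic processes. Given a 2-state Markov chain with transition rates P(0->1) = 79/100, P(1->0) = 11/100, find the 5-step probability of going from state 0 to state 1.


Computing P^5 by matrix multiplication.
P = [[0.2100, 0.7900], [0.1100, 0.8900]]
After raising P to the power 5:
P^5(0,1) = 0.8778

0.8778


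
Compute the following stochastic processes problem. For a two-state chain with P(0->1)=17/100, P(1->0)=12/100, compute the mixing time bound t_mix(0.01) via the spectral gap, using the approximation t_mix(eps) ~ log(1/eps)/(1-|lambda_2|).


lambda_2 = |1 - p01 - p10| = |1 - 0.1700 - 0.1200| = 0.7100
t_mix ~ log(1/eps)/(1 - |lambda_2|)
= log(100)/(1 - 0.7100) = 4.6052/0.2900
= 15.8799

15.8799


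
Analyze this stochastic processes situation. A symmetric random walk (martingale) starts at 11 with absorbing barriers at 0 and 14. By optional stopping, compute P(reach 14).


By optional stopping theorem: E(M at tau) = M(0) = 11
P(hit 14)*14 + P(hit 0)*0 = 11
P(hit 14) = (11 - 0)/(14 - 0) = 11/14 = 0.7857

0.7857


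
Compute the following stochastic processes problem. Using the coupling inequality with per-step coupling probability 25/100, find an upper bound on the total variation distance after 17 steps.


TV distance bound <= (1-delta)^n
= (1 - 0.2500)^17
= 0.7500^17
= 0.0075

0.0075


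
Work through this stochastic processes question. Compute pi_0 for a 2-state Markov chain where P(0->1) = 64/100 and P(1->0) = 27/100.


Stationary distribution: pi_0 = p10/(p01+p10), pi_1 = p01/(p01+p10)
p01 = 0.6400, p10 = 0.2700
pi_0 = 0.2967

0.2967


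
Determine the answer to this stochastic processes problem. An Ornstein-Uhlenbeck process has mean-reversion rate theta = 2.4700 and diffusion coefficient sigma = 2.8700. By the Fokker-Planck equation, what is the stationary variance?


Stationary variance = sigma^2 / (2*theta)
= 2.8700^2 / (2*2.4700)
= 8.2369 / 4.9400
= 1.6674

1.6674


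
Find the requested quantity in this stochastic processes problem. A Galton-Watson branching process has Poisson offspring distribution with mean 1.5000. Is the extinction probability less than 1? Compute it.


Since mu = 1.5000 > 1, extinction prob q < 1.
Solve s = exp(mu*(s-1)) iteratively.
q = 0.4172

0.4172


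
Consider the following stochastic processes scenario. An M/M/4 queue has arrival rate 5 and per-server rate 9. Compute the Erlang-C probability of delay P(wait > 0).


a = lambda/mu = 0.5556
rho = a/c = 0.1389
Erlang-C formula applied:
C(c,a) = 0.0026

0.0026


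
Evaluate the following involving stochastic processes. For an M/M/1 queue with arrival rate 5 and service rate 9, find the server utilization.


rho = lambda/mu
= 5/9
= 0.5556

0.5556


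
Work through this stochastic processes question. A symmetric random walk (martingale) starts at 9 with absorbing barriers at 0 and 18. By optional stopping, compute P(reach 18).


By optional stopping theorem: E(M at tau) = M(0) = 9
P(hit 18)*18 + P(hit 0)*0 = 9
P(hit 18) = (9 - 0)/(18 - 0) = 1/2 = 0.5000

0.5000


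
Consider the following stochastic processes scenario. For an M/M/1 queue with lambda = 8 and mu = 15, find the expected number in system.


rho = 8/15 = 0.5333
L = rho/(1-rho)
= 0.5333/0.4667
= 1.1429

1.1429


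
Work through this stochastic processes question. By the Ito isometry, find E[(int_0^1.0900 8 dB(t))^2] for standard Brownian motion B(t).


By Ito isometry: E[(int f dB)^2] = int f^2 dt
= 8^2 * 1.0900
= 64 * 1.0900 = 69.7600

69.7600


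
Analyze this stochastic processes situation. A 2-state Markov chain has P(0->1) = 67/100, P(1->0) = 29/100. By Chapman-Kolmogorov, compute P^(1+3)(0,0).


P^4 = P^1 * P^3
Computing via matrix multiplication of the transition matrix.
Entry (0,0) of P^4 = 0.3021

0.3021


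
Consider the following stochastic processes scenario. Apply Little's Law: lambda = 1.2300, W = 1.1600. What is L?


Little's Law: L = lambda * W
= 1.2300 * 1.1600
= 1.4268

1.4268


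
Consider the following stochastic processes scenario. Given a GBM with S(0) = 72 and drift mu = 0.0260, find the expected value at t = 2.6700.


E[S(t)] = S(0) * exp(mu * t)
= 72 * exp(0.0260 * 2.6700)
= 72 * 1.0719
= 77.1758

77.1758


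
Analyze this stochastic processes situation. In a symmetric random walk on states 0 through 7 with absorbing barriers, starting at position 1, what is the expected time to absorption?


For symmetric RW on 0,...,N with absorbing barriers, E(i) = i*(N-i)
E(1) = 1 * 6 = 6

6


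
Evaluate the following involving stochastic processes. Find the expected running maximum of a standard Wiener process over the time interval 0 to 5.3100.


E(max B(s)) = sqrt(2t/pi)
= sqrt(2*5.3100/pi)
= sqrt(3.3805)
= 1.8386

1.8386


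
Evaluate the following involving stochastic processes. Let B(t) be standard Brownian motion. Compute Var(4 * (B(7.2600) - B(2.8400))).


Var(alpha*(B(t)-B(s))) = alpha^2 * (t-s)
= 4^2 * (7.2600 - 2.8400)
= 16 * 4.4200
= 70.7200

70.7200


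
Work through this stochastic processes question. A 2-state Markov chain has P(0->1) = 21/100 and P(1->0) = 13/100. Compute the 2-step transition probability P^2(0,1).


Computing P^2 by matrix multiplication.
P = [[0.7900, 0.2100], [0.1300, 0.8700]]
After raising P to the power 2:
P^2(0,1) = 0.3486

0.3486


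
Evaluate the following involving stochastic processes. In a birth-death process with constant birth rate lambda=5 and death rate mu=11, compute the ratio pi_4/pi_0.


For birth-death process, pi_n/pi_0 = (lambda/mu)^n
= (5/11)^4
= 0.0427

0.0427


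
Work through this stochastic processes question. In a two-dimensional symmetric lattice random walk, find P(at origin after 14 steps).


P = C(14,7)^2 / 4^14
= 3432^2 / 268435456
= 11778624 / 268435456
= 0.0439

0.0439


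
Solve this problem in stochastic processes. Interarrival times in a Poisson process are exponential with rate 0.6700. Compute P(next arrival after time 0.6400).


P(X > t) = exp(-lambda * t)
= exp(-0.6700 * 0.6400)
= exp(-0.4288) = 0.6513

0.6513


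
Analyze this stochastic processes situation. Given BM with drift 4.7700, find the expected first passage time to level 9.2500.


Expected first passage time = a/mu
= 9.2500/4.7700
= 1.9392

1.9392


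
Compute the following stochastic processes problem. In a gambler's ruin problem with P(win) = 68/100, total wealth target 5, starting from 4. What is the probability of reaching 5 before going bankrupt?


Gambler's ruin formula:
r = q/p = 0.3200/0.6800 = 0.4706
P(win) = (1 - r^i)/(1 - r^N)
= (1 - 0.4706^4)/(1 - 0.4706^5)
= 0.9734

0.9734


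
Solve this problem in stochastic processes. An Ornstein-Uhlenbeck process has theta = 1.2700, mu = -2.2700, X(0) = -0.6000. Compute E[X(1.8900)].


E[X(t)] = mu + (X(0) - mu)*exp(-theta*t)
= -2.2700 + (-0.6000 - -2.2700)*exp(-1.2700*1.8900)
= -2.2700 + 1.6700 * 0.0907
= -2.1185

-2.1185


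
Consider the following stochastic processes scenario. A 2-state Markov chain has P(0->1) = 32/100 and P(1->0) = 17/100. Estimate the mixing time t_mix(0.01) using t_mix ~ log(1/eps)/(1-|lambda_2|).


lambda_2 = |1 - p01 - p10| = |1 - 0.3200 - 0.1700| = 0.5100
t_mix ~ log(1/eps)/(1 - |lambda_2|)
= log(100)/(1 - 0.5100) = 4.6052/0.4900
= 9.3983

9.3983


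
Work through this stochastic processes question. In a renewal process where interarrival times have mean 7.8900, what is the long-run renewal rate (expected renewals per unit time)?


Long-run renewal rate = 1/E(X)
= 1/7.8900
= 0.1267

0.1267


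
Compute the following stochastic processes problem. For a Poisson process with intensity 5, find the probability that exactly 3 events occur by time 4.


P(N(t)=k) = (lambda*t)^k * exp(-lambda*t) / k!
lambda*t = 20
= 20^3 * exp(-20) / 3!
= 8000 * 2.0612e-09 / 6
= 2.7482e-06

2.7482e-06


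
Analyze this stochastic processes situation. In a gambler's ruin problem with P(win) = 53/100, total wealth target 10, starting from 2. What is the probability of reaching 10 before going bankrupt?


Gambler's ruin formula:
r = q/p = 0.4700/0.5300 = 0.8868
P(win) = (1 - r^i)/(1 - r^N)
= (1 - 0.8868^2)/(1 - 0.8868^10)
= 0.3055

0.3055


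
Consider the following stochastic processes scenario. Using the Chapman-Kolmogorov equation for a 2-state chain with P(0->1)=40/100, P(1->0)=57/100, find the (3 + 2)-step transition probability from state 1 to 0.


P^5 = P^3 * P^2
Computing via matrix multiplication of the transition matrix.
Entry (1,0) of P^5 = 0.5876

0.5876


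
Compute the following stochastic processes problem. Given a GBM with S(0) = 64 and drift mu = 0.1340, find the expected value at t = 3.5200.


E[S(t)] = S(0) * exp(mu * t)
= 64 * exp(0.1340 * 3.5200)
= 64 * 1.6027
= 102.5718

102.5718


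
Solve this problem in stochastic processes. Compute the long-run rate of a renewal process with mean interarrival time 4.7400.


Long-run renewal rate = 1/E(X)
= 1/4.7400
= 0.2110

0.2110


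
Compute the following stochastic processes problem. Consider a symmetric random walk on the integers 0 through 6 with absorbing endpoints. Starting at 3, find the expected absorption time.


For symmetric RW on 0,...,N with absorbing barriers, E(i) = i*(N-i)
E(3) = 3 * 3 = 9

9


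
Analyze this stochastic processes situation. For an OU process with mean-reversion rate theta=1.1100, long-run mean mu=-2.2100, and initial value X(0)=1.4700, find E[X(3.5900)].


E[X(t)] = mu + (X(0) - mu)*exp(-theta*t)
= -2.2100 + (1.4700 - -2.2100)*exp(-1.1100*3.5900)
= -2.2100 + 3.6800 * 0.0186
= -2.1416

-2.1416


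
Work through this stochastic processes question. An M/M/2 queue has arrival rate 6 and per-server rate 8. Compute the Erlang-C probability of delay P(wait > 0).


a = lambda/mu = 0.7500
rho = a/c = 0.3750
Erlang-C formula applied:
C(c,a) = 0.2045

0.2045


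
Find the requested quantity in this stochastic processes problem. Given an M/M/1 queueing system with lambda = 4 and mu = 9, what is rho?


rho = lambda/mu
= 4/9
= 0.4444

0.4444


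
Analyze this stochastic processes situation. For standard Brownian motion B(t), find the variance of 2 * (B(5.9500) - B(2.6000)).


Var(alpha*(B(t)-B(s))) = alpha^2 * (t-s)
= 2^2 * (5.9500 - 2.6000)
= 4 * 3.3500
= 13.4000

13.4000


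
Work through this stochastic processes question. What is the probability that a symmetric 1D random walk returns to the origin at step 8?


P(S(8) = 0) = C(8,4) / 4^4
= 70 / 256
= 0.2734

0.2734


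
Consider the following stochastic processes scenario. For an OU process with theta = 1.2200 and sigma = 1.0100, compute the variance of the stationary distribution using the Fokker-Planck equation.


Stationary variance = sigma^2 / (2*theta)
= 1.0100^2 / (2*1.2200)
= 1.0201 / 2.4400
= 0.4181

0.4181


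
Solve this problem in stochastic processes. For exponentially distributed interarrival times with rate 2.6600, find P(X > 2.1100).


P(X > t) = exp(-lambda * t)
= exp(-2.6600 * 2.1100)
= exp(-5.6126) = 0.0037

0.0037


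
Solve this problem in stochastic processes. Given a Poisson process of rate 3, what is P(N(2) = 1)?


P(N(t)=k) = (lambda*t)^k * exp(-lambda*t) / k!
lambda*t = 6
= 6^1 * exp(-6) / 1!
= 6 * 0.0025 / 1
= 0.0149

0.0149


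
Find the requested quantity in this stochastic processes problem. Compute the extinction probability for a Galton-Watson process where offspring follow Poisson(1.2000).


Since mu = 1.2000 > 1, extinction prob q < 1.
Solve s = exp(mu*(s-1)) iteratively.
q = 0.6863

0.6863


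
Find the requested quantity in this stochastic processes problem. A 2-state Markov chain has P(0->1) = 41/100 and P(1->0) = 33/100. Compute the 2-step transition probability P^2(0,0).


Computing P^2 by matrix multiplication.
P = [[0.5900, 0.4100], [0.3300, 0.6700]]
After raising P to the power 2:
P^2(0,0) = 0.4834

0.4834


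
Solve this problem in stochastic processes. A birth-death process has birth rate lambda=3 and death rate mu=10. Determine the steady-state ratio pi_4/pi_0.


For birth-death process, pi_n/pi_0 = (lambda/mu)^n
= (3/10)^4
= 0.0081

0.0081


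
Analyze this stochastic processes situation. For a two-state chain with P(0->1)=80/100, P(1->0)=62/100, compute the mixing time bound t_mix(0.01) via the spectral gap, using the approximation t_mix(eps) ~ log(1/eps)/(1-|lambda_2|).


lambda_2 = |1 - p01 - p10| = |1 - 0.8000 - 0.6200| = 0.4200
t_mix ~ log(1/eps)/(1 - |lambda_2|)
= log(100)/(1 - 0.4200) = 4.6052/0.5800
= 7.9399

7.9399


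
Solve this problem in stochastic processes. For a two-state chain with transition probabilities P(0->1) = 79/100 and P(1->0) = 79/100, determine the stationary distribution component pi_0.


Stationary distribution: pi_0 = p10/(p01+p10), pi_1 = p01/(p01+p10)
p01 = 0.7900, p10 = 0.7900
pi_0 = 0.5000

0.5000


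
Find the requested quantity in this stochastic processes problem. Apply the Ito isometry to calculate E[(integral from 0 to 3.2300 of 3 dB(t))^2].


By Ito isometry: E[(int f dB)^2] = int f^2 dt
= 3^2 * 3.2300
= 9 * 3.2300 = 29.0700

29.0700


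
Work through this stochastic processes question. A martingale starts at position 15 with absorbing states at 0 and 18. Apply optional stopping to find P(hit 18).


By optional stopping theorem: E(M at tau) = M(0) = 15
P(hit 18)*18 + P(hit 0)*0 = 15
P(hit 18) = (15 - 0)/(18 - 0) = 5/6 = 0.8333

0.8333


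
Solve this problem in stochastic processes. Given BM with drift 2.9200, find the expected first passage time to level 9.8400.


Expected first passage time = a/mu
= 9.8400/2.9200
= 3.3699

3.3699


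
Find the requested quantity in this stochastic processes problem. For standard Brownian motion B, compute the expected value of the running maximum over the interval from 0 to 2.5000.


E(max B(s)) = sqrt(2t/pi)
= sqrt(2*2.5000/pi)
= sqrt(1.5915)
= 1.2616

1.2616


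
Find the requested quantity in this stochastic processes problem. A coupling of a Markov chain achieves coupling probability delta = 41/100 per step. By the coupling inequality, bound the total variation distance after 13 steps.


TV distance bound <= (1-delta)^n
= (1 - 0.4100)^13
= 0.5900^13
= 0.0010

0.0010


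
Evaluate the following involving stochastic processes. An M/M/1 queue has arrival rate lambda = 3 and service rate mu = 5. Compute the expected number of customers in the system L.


rho = 3/5 = 0.6000
L = rho/(1-rho)
= 0.6000/0.4000
= 1.5000

1.5000


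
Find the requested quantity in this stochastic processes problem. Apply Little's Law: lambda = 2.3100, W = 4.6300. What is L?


Little's Law: L = lambda * W
= 2.3100 * 4.6300
= 10.6953

10.6953


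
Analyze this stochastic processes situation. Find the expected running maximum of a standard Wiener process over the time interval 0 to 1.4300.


E(max B(s)) = sqrt(2t/pi)
= sqrt(2*1.4300/pi)
= sqrt(0.9104)
= 0.9541

0.9541


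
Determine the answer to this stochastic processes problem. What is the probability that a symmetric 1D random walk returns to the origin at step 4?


P(S(4) = 0) = C(4,2) / 4^2
= 6 / 16
= 0.3750

0.3750


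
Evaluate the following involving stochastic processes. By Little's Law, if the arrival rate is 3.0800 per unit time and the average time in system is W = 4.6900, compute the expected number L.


Little's Law: L = lambda * W
= 3.0800 * 4.6900
= 14.4452

14.4452


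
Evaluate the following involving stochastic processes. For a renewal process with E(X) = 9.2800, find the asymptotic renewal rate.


Long-run renewal rate = 1/E(X)
= 1/9.2800
= 0.1078

0.1078


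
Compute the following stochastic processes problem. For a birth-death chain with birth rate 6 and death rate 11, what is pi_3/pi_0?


For birth-death process, pi_n/pi_0 = (lambda/mu)^n
= (6/11)^3
= 0.1623

0.1623


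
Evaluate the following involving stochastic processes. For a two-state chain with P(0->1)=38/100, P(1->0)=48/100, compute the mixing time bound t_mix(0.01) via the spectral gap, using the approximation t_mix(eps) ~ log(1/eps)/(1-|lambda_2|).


lambda_2 = |1 - p01 - p10| = |1 - 0.3800 - 0.4800| = 0.1400
t_mix ~ log(1/eps)/(1 - |lambda_2|)
= log(100)/(1 - 0.1400) = 4.6052/0.8600
= 5.3548

5.3548


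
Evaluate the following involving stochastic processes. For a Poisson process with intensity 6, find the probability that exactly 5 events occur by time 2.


P(N(t)=k) = (lambda*t)^k * exp(-lambda*t) / k!
lambda*t = 12
= 12^5 * exp(-12) / 5!
= 248832 * 6.1442e-06 / 120
= 0.0127

0.0127


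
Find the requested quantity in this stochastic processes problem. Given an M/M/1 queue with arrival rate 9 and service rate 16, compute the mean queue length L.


rho = 9/16 = 0.5625
L = rho/(1-rho)
= 0.5625/0.4375
= 1.2857

1.2857


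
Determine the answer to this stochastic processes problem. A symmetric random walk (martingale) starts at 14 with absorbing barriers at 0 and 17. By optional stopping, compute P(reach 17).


By optional stopping theorem: E(M at tau) = M(0) = 14
P(hit 17)*17 + P(hit 0)*0 = 14
P(hit 17) = (14 - 0)/(17 - 0) = 14/17 = 0.8235

0.8235


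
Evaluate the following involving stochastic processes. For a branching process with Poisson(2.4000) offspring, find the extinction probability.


Since mu = 2.4000 > 1, extinction prob q < 1.
Solve s = exp(mu*(s-1)) iteratively.
q = 0.1214

0.1214


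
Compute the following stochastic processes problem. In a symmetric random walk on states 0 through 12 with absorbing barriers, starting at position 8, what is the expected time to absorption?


For symmetric RW on 0,...,N with absorbing barriers, E(i) = i*(N-i)
E(8) = 8 * 4 = 32

32


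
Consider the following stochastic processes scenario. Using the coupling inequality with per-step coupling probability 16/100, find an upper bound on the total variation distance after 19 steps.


TV distance bound <= (1-delta)^n
= (1 - 0.1600)^19
= 0.8400^19
= 0.0364

0.0364


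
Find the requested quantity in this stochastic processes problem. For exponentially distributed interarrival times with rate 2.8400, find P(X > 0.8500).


P(X > t) = exp(-lambda * t)
= exp(-2.8400 * 0.8500)
= exp(-2.4140) = 0.0895

0.0895


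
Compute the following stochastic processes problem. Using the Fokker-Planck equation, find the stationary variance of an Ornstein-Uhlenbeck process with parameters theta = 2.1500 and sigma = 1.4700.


Stationary variance = sigma^2 / (2*theta)
= 1.4700^2 / (2*2.1500)
= 2.1609 / 4.3000
= 0.5025

0.5025


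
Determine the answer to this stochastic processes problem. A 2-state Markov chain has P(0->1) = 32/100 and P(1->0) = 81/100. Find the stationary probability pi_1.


Stationary distribution: pi_0 = p10/(p01+p10), pi_1 = p01/(p01+p10)
p01 = 0.3200, p10 = 0.8100
pi_1 = 0.2832

0.2832


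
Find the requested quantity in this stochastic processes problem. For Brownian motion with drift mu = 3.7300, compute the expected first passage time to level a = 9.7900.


Expected first passage time = a/mu
= 9.7900/3.7300
= 2.6247

2.6247


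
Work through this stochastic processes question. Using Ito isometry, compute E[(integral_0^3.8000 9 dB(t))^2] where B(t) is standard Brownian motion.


By Ito isometry: E[(int f dB)^2] = int f^2 dt
= 9^2 * 3.8000
= 81 * 3.8000 = 307.8000

307.8000


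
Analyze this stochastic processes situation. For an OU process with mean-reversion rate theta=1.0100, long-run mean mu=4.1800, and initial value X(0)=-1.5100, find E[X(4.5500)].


E[X(t)] = mu + (X(0) - mu)*exp(-theta*t)
= 4.1800 + (-1.5100 - 4.1800)*exp(-1.0100*4.5500)
= 4.1800 + -5.6900 * 0.0101
= 4.1225

4.1225


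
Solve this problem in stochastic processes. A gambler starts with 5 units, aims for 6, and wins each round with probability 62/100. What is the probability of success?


Gambler's ruin formula:
r = q/p = 0.3800/0.6200 = 0.6129
P(win) = (1 - r^i)/(1 - r^N)
= (1 - 0.6129^5)/(1 - 0.6129^6)
= 0.9646

0.9646


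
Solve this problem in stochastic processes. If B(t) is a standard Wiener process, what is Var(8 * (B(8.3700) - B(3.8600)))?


Var(alpha*(B(t)-B(s))) = alpha^2 * (t-s)
= 8^2 * (8.3700 - 3.8600)
= 64 * 4.5100
= 288.6400

288.6400


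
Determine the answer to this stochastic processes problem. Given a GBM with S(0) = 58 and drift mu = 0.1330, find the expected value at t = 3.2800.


E[S(t)] = S(0) * exp(mu * t)
= 58 * exp(0.1330 * 3.2800)
= 58 * 1.5469
= 89.7190

89.7190


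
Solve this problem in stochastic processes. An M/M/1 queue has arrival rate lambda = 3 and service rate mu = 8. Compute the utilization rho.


rho = lambda/mu
= 3/8
= 0.3750

0.3750


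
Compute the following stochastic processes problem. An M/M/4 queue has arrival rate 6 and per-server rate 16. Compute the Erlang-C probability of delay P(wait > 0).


a = lambda/mu = 0.3750
rho = a/c = 0.0938
Erlang-C formula applied:
C(c,a) = 6.2488e-04

6.2488e-04


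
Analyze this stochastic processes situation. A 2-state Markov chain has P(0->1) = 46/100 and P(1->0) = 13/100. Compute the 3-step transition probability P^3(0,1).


Computing P^3 by matrix multiplication.
P = [[0.5400, 0.4600], [0.1300, 0.8700]]
After raising P to the power 3:
P^3(0,1) = 0.7259

0.7259


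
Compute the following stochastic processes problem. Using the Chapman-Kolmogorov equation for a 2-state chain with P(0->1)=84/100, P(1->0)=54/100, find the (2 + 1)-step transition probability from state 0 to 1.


P^3 = P^2 * P^1
Computing via matrix multiplication of the transition matrix.
Entry (0,1) of P^3 = 0.6421

0.6421


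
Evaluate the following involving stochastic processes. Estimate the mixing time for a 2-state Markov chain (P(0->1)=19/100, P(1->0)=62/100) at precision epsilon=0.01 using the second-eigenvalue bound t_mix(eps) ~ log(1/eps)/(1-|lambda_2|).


lambda_2 = |1 - p01 - p10| = |1 - 0.1900 - 0.6200| = 0.1900
t_mix ~ log(1/eps)/(1 - |lambda_2|)
= log(100)/(1 - 0.1900) = 4.6052/0.8100
= 5.6854

5.6854


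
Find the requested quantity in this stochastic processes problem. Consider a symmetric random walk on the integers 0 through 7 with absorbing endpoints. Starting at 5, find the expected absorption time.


For symmetric RW on 0,...,N with absorbing barriers, E(i) = i*(N-i)
E(5) = 5 * 2 = 10

10


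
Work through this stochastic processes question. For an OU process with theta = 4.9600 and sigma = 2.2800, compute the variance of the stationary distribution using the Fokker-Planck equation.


Stationary variance = sigma^2 / (2*theta)
= 2.2800^2 / (2*4.9600)
= 5.1984 / 9.9200
= 0.5240

0.5240


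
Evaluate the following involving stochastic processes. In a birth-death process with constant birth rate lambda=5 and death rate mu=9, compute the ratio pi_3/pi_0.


For birth-death process, pi_n/pi_0 = (lambda/mu)^n
= (5/9)^3
= 0.1715

0.1715


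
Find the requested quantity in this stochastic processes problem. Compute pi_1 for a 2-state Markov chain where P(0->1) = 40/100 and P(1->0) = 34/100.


Stationary distribution: pi_0 = p10/(p01+p10), pi_1 = p01/(p01+p10)
p01 = 0.4000, p10 = 0.3400
pi_1 = 0.5405

0.5405


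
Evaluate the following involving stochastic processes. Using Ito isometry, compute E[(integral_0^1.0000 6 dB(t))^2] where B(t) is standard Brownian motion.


By Ito isometry: E[(int f dB)^2] = int f^2 dt
= 6^2 * 1.0000
= 36 * 1.0000 = 36.0000

36.0000
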